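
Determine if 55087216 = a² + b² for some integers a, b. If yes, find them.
Not possible

Factorization: 55087216 = 2^4 × 151^3
By Fermat: n is sum of two squares iff every prime p ≡ 3 (mod 4) appears to even power.
Prime(s) ≡ 3 (mod 4) with odd exponent: [(151, 3)]
Therefore 55087216 cannot be expressed as a² + b².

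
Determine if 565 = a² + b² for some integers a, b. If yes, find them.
6² + 23² (a=6, b=23)

Factorization: 565 = 5 × 113
By Fermat: n is sum of two squares iff every prime p ≡ 3 (mod 4) appears to even power.
All primes ≡ 3 (mod 4) appear to even power.
Search a = 0, 1, 2, … for 565 - a² a perfect square: first hit at a = 6: 565 - 36 = 529 = 23².
565 = 6² + 23² = 36 + 529 ✓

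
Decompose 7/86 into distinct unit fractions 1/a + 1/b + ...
1/13 + 1/224 + 1/125216

Greedy algorithm:
7/86: ceiling(86/7) = 13, use 1/13
5/1118: ceiling(1118/5) = 224, use 1/224
1/125216: ceiling(125216/1) = 125216, use 1/125216
Result: 7/86 = 1/13 + 1/224 + 1/125216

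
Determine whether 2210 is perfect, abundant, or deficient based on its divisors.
abundant

Proper divisors of 2210: sum = 1 + 2 + 5 + 10 + 13 + 17 + 26 + 34 + 65 + 85 + 130 + 170 + 221 + 442 + 1105 = 2326
Since 2326 > 2210, 2210 is abundant.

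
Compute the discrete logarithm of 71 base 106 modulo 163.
128

Baby-step giant-step with step n = ⌈√163⌉ = 13.
Baby steps 106^j mod 163 (j:value) for j=0..12: 0:1, 1:106, 2:152, 3:138, 4:121, 5:112, 6:136, 7:72, 8:134, 9:23, 10:156, 11:73, 12:77.
Giant-step multiplier: 106^(-13) ≡ 106^(162-13) = 106^149 ≡ 68 (mod 163).
Giant steps γ_i = 71·68^i mod 163: γ_0=71, γ_1=101, γ_2=22, γ_3=29, γ_4=16, γ_5=110, γ_6=145, γ_7=80, γ_8=61, γ_9=73 (in table at j=11).
x = i·n + j = 9·13 + 11 = 128.
Check: 106^128 ≡ 71 (mod 163).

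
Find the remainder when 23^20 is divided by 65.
61

Repeated squaring. Binary of 20 = 10100.
23^1 ≡ 23 (mod 65); 23^2 ≡ 9 (mod 65); 23^4 ≡ 16 (mod 65); 23^8 ≡ 61 (mod 65); 23^16 ≡ 16 (mod 65)
23^20 = 23^4 × 23^16 ≡ 61 (mod 65)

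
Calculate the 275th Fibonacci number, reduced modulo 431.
311

Matrix identity: Q^n = [[F_(n+1), F_n], [F_n, F_(n-1)]] with Q = [[1,1],[1,0]].
n = 275 = 100010011₂. Square-and-multiply, entries mod 431:
Q^1 = [[1,1],[1,0]]
Q^2 = (Q^1)² = [[2,1],[1,1]]
Q^4 = (Q^2)² = [[5,3],[3,2]]
Q^8 = (Q^4)² = [[34,21],[21,13]]
Q^17 = (Q^8)²·Q = [[429,304],[304,125]]
Q^34 = (Q^17)² = [[186,326],[326,291]]
Q^68 = (Q^34)² = [[366,342],[342,24]]
Q^137 = (Q^68)²·Q = [[279,78],[78,201]]
Q^275 = (Q^137)²·Q = [[254,311],[311,374]]
F_275 mod 431 = Q^275[0][1] = 311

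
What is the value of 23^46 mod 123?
100

Repeated squaring. Binary of 46 = 101110.
23^1 ≡ 23 (mod 123); 23^2 ≡ 37 (mod 123); 23^4 ≡ 16 (mod 123); 23^8 ≡ 10 (mod 123); 23^16 ≡ 100 (mod 123); 23^32 ≡ 37 (mod 123)
23^46 = 23^2 × 23^4 × 23^8 × 23^32 ≡ 100 (mod 123)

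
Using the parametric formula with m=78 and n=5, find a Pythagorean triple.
(6059, 780, 6109)

Euclid's formula: a = m² - n², b = 2mn, c = m² + n²
m = 78, n = 5
a = 78² - 5² = 6084 - 25 = 6059
b = 2 × 78 × 5 = 780
c = 78² + 5² = 6084 + 25 = 6109
Verification: 6059² + 780² = 36711481 + 608400 = 37319881 = 6109² ✓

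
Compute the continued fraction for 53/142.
[0; 2, 1, 2, 8, 2]

Euclidean algorithm steps:
53 = 0 × 142 + 53
142 = 2 × 53 + 36
53 = 1 × 36 + 17
36 = 2 × 17 + 2
17 = 8 × 2 + 1
2 = 2 × 1 + 0
Continued fraction: [0; 2, 1, 2, 8, 2]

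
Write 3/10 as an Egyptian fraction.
1/4 + 1/20

Greedy algorithm:
3/10: ceiling(10/3) = 4, use 1/4
1/20: ceiling(20/1) = 20, use 1/20
Result: 3/10 = 1/4 + 1/20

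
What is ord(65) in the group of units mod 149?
148

149 is prime, so ord(65) divides φ(149) = 148.
Divisors of 148: 1, 2, 4, 37, 74, 148.
Repeated squaring: 65^1 ≡ 65, 65^2 ≡ 53, 65^4 ≡ 127, 65^8 ≡ 37, 65^16 ≡ 28, 65^32 ≡ 39, 65^64 ≡ 31, 65^128 ≡ 67 (mod 149).
Test 65^d mod 149 for each divisor d in increasing order:
65^1 ≡ 65
65^2 ≡ 53
65^4 ≡ 127
65^37 = 65^32·65^4·65^1 ≡ 105
65^74 = 65^64·65^8·65^2 ≡ 148
65^148 = 65^128·65^16·65^4 ≡ 1  ← first divisor giving 1
The order is 148.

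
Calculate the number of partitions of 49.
173525

p(n) counts ways to write n as a sum of positive integers (order ignored).
Euler's pentagonal recurrence: p(k) = p(k-1) + p(k-2) - p(k-5) - p(k-7) + p(k-12) + p(k-15) - ... (offsets j(3j∓1)/2, signs ++--, p(0)=1, p(<0)=0).
DP table for k = 0..48: p(0)=1, p(1)=1, p(2)=2, p(3)=3, p(4)=5, p(5)=7, p(6)=11, p(7)=15, p(8)=22, p(9)=30, p(10)=42, p(11)=56, p(12)=77, p(13)=101, p(14)=135, p(15)=176, p(16)=231, p(17)=297, p(18)=385, p(19)=490, p(20)=627, p(21)=792, p(22)=1002, p(23)=1255, p(24)=1575, p(25)=1958, p(26)=2436, p(27)=3010, p(28)=3718, p(29)=4565, p(30)=5604, p(31)=6842, p(32)=8349, p(33)=10143, p(34)=12310, p(35)=14883, p(36)=17977, p(37)=21637, p(38)=26015, p(39)=31185, p(40)=37338, p(41)=44583, p(42)=53174, p(43)=63261, p(44)=75175, p(45)=89134, p(46)=105558, p(47)=124754, p(48)=147273.
Final step: p(49) = p(48) + p(47) - p(44) - p(42) + p(37) + p(34) - p(27) - p(23) + p(14) + p(9)
= 147273 + 124754 - 75175 - 53174 + 21637 + 12310 - 3010 - 1255 + 135 + 30
= 173525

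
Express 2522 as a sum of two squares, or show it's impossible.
11² + 49² (a=11, b=49)

Factorization: 2522 = 2 × 13 × 97
By Fermat: n is sum of two squares iff every prime p ≡ 3 (mod 4) appears to even power.
All primes ≡ 3 (mod 4) appear to even power.
Search a = 0, 1, 2, … for 2522 - a² a perfect square: first hit at a = 11: 2522 - 121 = 2401 = 49².
2522 = 11² + 49² = 121 + 2401 ✓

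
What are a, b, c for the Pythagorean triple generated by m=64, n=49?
(1695, 6272, 6497)

Euclid's formula: a = m² - n², b = 2mn, c = m² + n²
m = 64, n = 49
a = 64² - 49² = 4096 - 2401 = 1695
b = 2 × 64 × 49 = 6272
c = 64² + 49² = 4096 + 2401 = 6497
Verification: 1695² + 6272² = 2873025 + 39337984 = 42211009 = 6497² ✓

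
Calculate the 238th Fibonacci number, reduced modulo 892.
515

Matrix identity: Q^n = [[F_(n+1), F_n], [F_n, F_(n-1)]] with Q = [[1,1],[1,0]].
n = 238 = 11101110₂. Square-and-multiply, entries mod 892:
Q^1 = [[1,1],[1,0]]
Q^3 = (Q^1)²·Q = [[3,2],[2,1]]
Q^7 = (Q^3)²·Q = [[21,13],[13,8]]
Q^14 = (Q^7)² = [[610,377],[377,233]]
Q^29 = (Q^14)²·Q = [[696,437],[437,259]]
Q^59 = (Q^29)²·Q = [[20,141],[141,771]]
Q^119 = (Q^59)²·Q = [[688,657],[657,31]]
Q^238 = (Q^119)² = [[505,515],[515,882]]
F_238 mod 892 = Q^238[0][1] = 515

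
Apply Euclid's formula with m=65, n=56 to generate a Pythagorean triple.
(1089, 7280, 7361)

Euclid's formula: a = m² - n², b = 2mn, c = m² + n²
m = 65, n = 56
a = 65² - 56² = 4225 - 3136 = 1089
b = 2 × 65 × 56 = 7280
c = 65² + 56² = 4225 + 3136 = 7361
Verification: 1089² + 7280² = 1185921 + 52998400 = 54184321 = 7361² ✓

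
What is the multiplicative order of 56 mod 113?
28

113 is prime, so ord(56) divides φ(113) = 112.
Divisors of 112: 1, 2, 4, 7, 8, 14, 16, 28, 56, 112.
Repeated squaring: 56^1 ≡ 56, 56^2 ≡ 85, 56^4 ≡ 106, 56^8 ≡ 49, 56^16 ≡ 28, 56^32 ≡ 106, 56^64 ≡ 49 (mod 113).
Test 56^d mod 113 for each divisor d in increasing order:
56^1 ≡ 56
56^2 ≡ 85
56^4 ≡ 106
56^7 = 56^4·56^2·56^1 ≡ 15
56^8 ≡ 49
56^14 = 56^8·56^4·56^2 ≡ 112
56^16 ≡ 28
56^28 = 56^16·56^8·56^4 ≡ 1  ← first divisor giving 1
The order is 28.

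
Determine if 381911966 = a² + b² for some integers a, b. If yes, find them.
Not possible

Factorization: 381911966 = 2 × 41 × 167^3
By Fermat: n is sum of two squares iff every prime p ≡ 3 (mod 4) appears to even power.
Prime(s) ≡ 3 (mod 4) with odd exponent: [(167, 3)]
Therefore 381911966 cannot be expressed as a² + b².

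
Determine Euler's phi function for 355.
280

355 = 5 × 71
φ(n) = n × ∏(1 - 1/p) for each prime p dividing n
φ(355) = 355 × (1 - 1/5) × (1 - 1/71) = 280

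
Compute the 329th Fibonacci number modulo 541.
261

Matrix identity: Q^n = [[F_(n+1), F_n], [F_n, F_(n-1)]] with Q = [[1,1],[1,0]].
n = 329 = 101001001₂. Square-and-multiply, entries mod 541:
Q^1 = [[1,1],[1,0]]
Q^2 = (Q^1)² = [[2,1],[1,1]]
Q^5 = (Q^2)²·Q = [[8,5],[5,3]]
Q^10 = (Q^5)² = [[89,55],[55,34]]
Q^20 = (Q^10)² = [[126,273],[273,394]]
Q^41 = (Q^20)²·Q = [[276,58],[58,218]]
Q^82 = (Q^41)² = [[13,520],[520,34]]
Q^164 = (Q^82)² = [[69,95],[95,515]]
Q^329 = (Q^164)²·Q = [[18,261],[261,298]]
F_329 mod 541 = Q^329[0][1] = 261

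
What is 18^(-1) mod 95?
37

gcd(18, 95) = 1, so the inverse exists.
Extended Euclidean algorithm on (95, 18):
95 = 5 × 18 + 5  ⟹  5 = (1)·95 + (-5)·18
18 = 3 × 5 + 3  ⟹  3 = (-3)·95 + (16)·18
5 = 1 × 3 + 2  ⟹  2 = (4)·95 + (-21)·18
3 = 1 × 2 + 1  ⟹  1 = (-7)·95 + (37)·18
So (37)·18 ≡ 1 (mod 95), i.e. 18^(-1) ≡ 37 (mod 95).
Check: 18 × 37 = 666 ≡ 1 (mod 95)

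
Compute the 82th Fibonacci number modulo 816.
55

Matrix identity: Q^n = [[F_(n+1), F_n], [F_n, F_(n-1)]] with Q = [[1,1],[1,0]].
n = 82 = 1010010₂. Square-and-multiply, entries mod 816:
Q^1 = [[1,1],[1,0]]
Q^2 = (Q^1)² = [[2,1],[1,1]]
Q^5 = (Q^2)²·Q = [[8,5],[5,3]]
Q^10 = (Q^5)² = [[89,55],[55,34]]
Q^20 = (Q^10)² = [[338,237],[237,101]]
Q^41 = (Q^20)²·Q = [[280,685],[685,411]]
Q^82 = (Q^41)² = [[89,55],[55,34]]
F_82 mod 816 = Q^82[0][1] = 55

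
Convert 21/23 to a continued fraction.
[0; 1, 10, 2]

Euclidean algorithm steps:
21 = 0 × 23 + 21
23 = 1 × 21 + 2
21 = 10 × 2 + 1
2 = 2 × 1 + 0
Continued fraction: [0; 1, 10, 2]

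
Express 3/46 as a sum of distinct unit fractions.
1/16 + 1/368

Greedy algorithm:
3/46: ceiling(46/3) = 16, use 1/16
1/368: ceiling(368/1) = 368, use 1/368
Result: 3/46 = 1/16 + 1/368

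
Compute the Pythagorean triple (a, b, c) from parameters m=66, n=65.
(131, 8580, 8581)

Euclid's formula: a = m² - n², b = 2mn, c = m² + n²
m = 66, n = 65
a = 66² - 65² = 4356 - 4225 = 131
b = 2 × 66 × 65 = 8580
c = 66² + 65² = 4356 + 4225 = 8581
Verification: 131² + 8580² = 17161 + 73616400 = 73633561 = 8581² ✓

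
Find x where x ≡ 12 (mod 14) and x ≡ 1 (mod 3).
40

Using Chinese Remainder Theorem:
M = 14 × 3 = 42
M1 = 3, M2 = 14
y1 = 3^(-1) mod 14 = 5
y2 = 14^(-1) mod 3 = 2
x = (12×3×5 + 1×14×2) mod 42 = 40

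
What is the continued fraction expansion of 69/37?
[1; 1, 6, 2, 2]

Euclidean algorithm steps:
69 = 1 × 37 + 32
37 = 1 × 32 + 5
32 = 6 × 5 + 2
5 = 2 × 2 + 1
2 = 2 × 1 + 0
Continued fraction: [1; 1, 6, 2, 2]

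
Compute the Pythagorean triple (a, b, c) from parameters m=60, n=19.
(3239, 2280, 3961)

Euclid's formula: a = m² - n², b = 2mn, c = m² + n²
m = 60, n = 19
a = 60² - 19² = 3600 - 361 = 3239
b = 2 × 60 × 19 = 2280
c = 60² + 19² = 3600 + 361 = 3961
Verification: 3239² + 2280² = 10491121 + 5198400 = 15689521 = 3961² ✓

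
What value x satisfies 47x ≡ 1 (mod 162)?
131

gcd(47, 162) = 1, so the inverse exists.
Extended Euclidean algorithm on (162, 47):
162 = 3 × 47 + 21  ⟹  21 = (1)·162 + (-3)·47
47 = 2 × 21 + 5  ⟹  5 = (-2)·162 + (7)·47
21 = 4 × 5 + 1  ⟹  1 = (9)·162 + (-31)·47
So (-31)·47 ≡ 1 (mod 162), i.e. 47^(-1) ≡ -31 ≡ 131 (mod 162).
Check: 47 × 131 = 6157 ≡ 1 (mod 162)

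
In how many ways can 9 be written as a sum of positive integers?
30

p(n) counts ways to write n as a sum of positive integers (order ignored).
Examples: 9; 8 + 1; 7 + 2; 7 + 1 + 1; 6 + 3; ... (30 total)
p(9) = 30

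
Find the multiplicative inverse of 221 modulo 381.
50

gcd(221, 381) = 1, so the inverse exists.
Extended Euclidean algorithm on (381, 221):
381 = 1 × 221 + 160  ⟹  160 = (1)·381 + (-1)·221
221 = 1 × 160 + 61  ⟹  61 = (-1)·381 + (2)·221
160 = 2 × 61 + 38  ⟹  38 = (3)·381 + (-5)·221
61 = 1 × 38 + 23  ⟹  23 = (-4)·381 + (7)·221
38 = 1 × 23 + 15  ⟹  15 = (7)·381 + (-12)·221
23 = 1 × 15 + 8  ⟹  8 = (-11)·381 + (19)·221
15 = 1 × 8 + 7  ⟹  7 = (18)·381 + (-31)·221
8 = 1 × 7 + 1  ⟹  1 = (-29)·381 + (50)·221
So (50)·221 ≡ 1 (mod 381), i.e. 221^(-1) ≡ 50 (mod 381).
Check: 221 × 50 = 11050 ≡ 1 (mod 381)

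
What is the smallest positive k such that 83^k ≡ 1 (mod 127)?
126

127 is prime, so ord(83) divides φ(127) = 126.
Divisors of 126: 1, 2, 3, 6, 7, 9, 14, 18, 21, 42, 63, 126.
Repeated squaring: 83^1 ≡ 83, 83^2 ≡ 31, 83^4 ≡ 72, 83^8 ≡ 104, 83^16 ≡ 21, 83^32 ≡ 60, 83^64 ≡ 44 (mod 127).
Test 83^d mod 127 for each divisor d in increasing order:
83^1 ≡ 83
83^2 ≡ 31
83^3 = 83^2·83^1 ≡ 33
83^6 = 83^4·83^2 ≡ 73
83^7 = 83^4·83^2·83^1 ≡ 90
83^9 = 83^8·83^1 ≡ 123
83^14 = 83^8·83^4·83^2 ≡ 99
83^18 = 83^16·83^2 ≡ 16
83^21 = 83^16·83^4·83^1 ≡ 20
83^42 = 83^32·83^8·83^2 ≡ 19
83^63 = 83^32·83^16·83^8·83^4·83^2·83^1 ≡ 126
83^126 = 83^64·83^32·83^16·83^8·83^4·83^2 ≡ 1  ← first divisor giving 1
The order is 126.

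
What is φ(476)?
192

476 = 2^2 × 7 × 17
φ(n) = n × ∏(1 - 1/p) for each prime p dividing n
φ(476) = 476 × (1 - 1/2) × (1 - 1/7) × (1 - 1/17) = 192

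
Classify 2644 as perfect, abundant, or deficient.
deficient

Proper divisors of 2644: sum = 1 + 2 + 4 + 661 + 1322 = 1990
Since 1990 < 2644, 2644 is deficient.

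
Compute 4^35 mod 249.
229

Repeated squaring. Binary of 35 = 100011.
4^1 ≡ 4 (mod 249); 4^2 ≡ 16 (mod 249); 4^4 ≡ 7 (mod 249); 4^8 ≡ 49 (mod 249); 4^16 ≡ 160 (mod 249); 4^32 ≡ 202 (mod 249)
4^35 = 4^1 × 4^2 × 4^32 ≡ 229 (mod 249)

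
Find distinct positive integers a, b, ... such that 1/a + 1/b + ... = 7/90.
1/13 + 1/1170

Greedy algorithm:
7/90: ceiling(90/7) = 13, use 1/13
1/1170: ceiling(1170/1) = 1170, use 1/1170
Result: 7/90 = 1/13 + 1/1170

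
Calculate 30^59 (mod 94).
52

Repeated squaring. Binary of 59 = 111011.
30^1 ≡ 30 (mod 94); 30^2 ≡ 54 (mod 94); 30^4 ≡ 2 (mod 94); 30^8 ≡ 4 (mod 94); 30^16 ≡ 16 (mod 94); 30^32 ≡ 68 (mod 94)
30^59 = 30^1 × 30^2 × 30^8 × 30^16 × 30^32 ≡ 52 (mod 94)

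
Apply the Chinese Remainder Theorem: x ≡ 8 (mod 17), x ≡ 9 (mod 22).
229

Using Chinese Remainder Theorem:
M = 17 × 22 = 374
M1 = 22, M2 = 17
y1 = 22^(-1) mod 17 = 7
y2 = 17^(-1) mod 22 = 13
x = (8×22×7 + 9×17×13) mod 374 = 229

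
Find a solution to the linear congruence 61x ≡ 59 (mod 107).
x ≡ 15 (mod 107)

gcd(61, 107) = 1, which divides 59, so solutions exist.
Find 61^(-1) mod 107 by the extended Euclidean algorithm:
107 = 1 × 61 + 46  ⟹  46 = (1)·107 + (-1)·61
61 = 1 × 46 + 15  ⟹  15 = (-1)·107 + (2)·61
46 = 3 × 15 + 1  ⟹  1 = (4)·107 + (-7)·61
So (-7)·61 ≡ 1 (mod 107), i.e. 61^(-1) ≡ -7 ≡ 100 (mod 107).
x ≡ 100 × 59 = 5900 ≡ 15 (mod 107).
Check: 61 × 15 = 915 ≡ 59 (mod 107).
Unique solution: x ≡ 15 (mod 107)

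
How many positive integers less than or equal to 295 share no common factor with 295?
232

295 = 5 × 59
φ(n) = n × ∏(1 - 1/p) for each prime p dividing n
φ(295) = 295 × (1 - 1/5) × (1 - 1/59) = 232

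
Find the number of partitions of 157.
80630964769

p(n) counts ways to write n as a sum of positive integers (order ignored).
Euler's pentagonal recurrence: p(k) = p(k-1) + p(k-2) - p(k-5) - p(k-7) + p(k-12) + p(k-15) - ... (offsets j(3j∓1)/2, signs ++--, p(0)=1, p(<0)=0).
DP table for k = 0..156: p(0)=1, p(1)=1, p(2)=2, p(3)=3, p(4)=5, p(5)=7, p(6)=11, p(7)=15, p(8)=22, p(9)=30, p(10)=42, p(11)=56, p(12)=77, p(13)=101, p(14)=135, p(15)=176, p(16)=231, p(17)=297, p(18)=385, p(19)=490, p(20)=627, p(21)=792, p(22)=1002, p(23)=1255, p(24)=1575, p(25)=1958, p(26)=2436, p(27)=3010, p(28)=3718, p(29)=4565, p(30)=5604, p(31)=6842, p(32)=8349, p(33)=10143, p(34)=12310, p(35)=14883, p(36)=17977, p(37)=21637, p(38)=26015, p(39)=31185, p(40)=37338, p(41)=44583, p(42)=53174, p(43)=63261, p(44)=75175, p(45)=89134, p(46)=105558, p(47)=124754, p(48)=147273, p(49)=173525, p(50)=204226, p(51)=239943, p(52)=281589, p(53)=329931, p(54)=386155, p(55)=451276, p(56)=526823, p(57)=614154, p(58)=715220, p(59)=831820, p(60)=966467, p(61)=1121505, p(62)=1300156, p(63)=1505499, p(64)=1741630, p(65)=2012558, p(66)=2323520, p(67)=2679689, p(68)=3087735, p(69)=3554345, p(70)=4087968, p(71)=4697205, p(72)=5392783, p(73)=6185689, p(74)=7089500, p(75)=8118264, p(76)=9289091, p(77)=10619863, p(78)=12132164, p(79)=13848650, p(80)=15796476, p(81)=18004327, p(82)=20506255, p(83)=23338469, p(84)=26543660, p(85)=30167357, p(86)=34262962, p(87)=38887673, p(88)=44108109, p(89)=49995925, p(90)=56634173, p(91)=64112359, p(92)=72533807, p(93)=82010177, p(94)=92669720, p(95)=104651419, p(96)=118114304, p(97)=133230930, p(98)=150198136, p(99)=169229875, p(100)=190569292, p(101)=214481126, p(102)=241265379, p(103)=271248950, p(104)=304801365, p(105)=342325709, p(106)=384276336, p(107)=431149389, p(108)=483502844, p(109)=541946240, p(110)=607163746, p(111)=679903203, p(112)=761002156, p(113)=851376628, p(114)=952050665, p(115)=1064144451, p(116)=1188908248, p(117)=1327710076, p(118)=1482074143, p(119)=1653668665, p(120)=1844349560, p(121)=2056148051, p(122)=2291320912, p(123)=2552338241, p(124)=2841940500, p(125)=3163127352, p(126)=3519222692, p(127)=3913864295, p(128)=4351078600, p(129)=4835271870, p(130)=5371315400, p(131)=5964539504, p(132)=6620830889, p(133)=7346629512, p(134)=8149040695, p(135)=9035836076, p(136)=10015581680, p(137)=11097645016, p(138)=12292341831, p(139)=13610949895, p(140)=15065878135, p(141)=16670689208, p(142)=18440293320, p(143)=20390982757, p(144)=22540654445, p(145)=24908858009, p(146)=27517052599, p(147)=30388671978, p(148)=33549419497, p(149)=37027355200, p(150)=40853235313, p(151)=45060624582, p(152)=49686288421, p(153)=54770336324, p(154)=60356673280, p(155)=66493182097, p(156)=73232243759.
Final step: p(157) = p(156) + p(155) - p(152) - p(150) + p(145) + p(142) - p(135) - p(131) + p(122) + p(117) - p(106) - p(100) + p(87) + p(80) - p(65) - p(57) + p(40) + p(31) - p(12) - p(2)
= 73232243759 + 66493182097 - 49686288421 - 40853235313 + 24908858009 + 18440293320 - 9035836076 - 5964539504 + 2291320912 + 1327710076 - 384276336 - 190569292 + 38887673 + 15796476 - 2012558 - 614154 + 37338 + 6842 - 77 - 2
= 80630964769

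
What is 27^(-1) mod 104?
27

gcd(27, 104) = 1, so the inverse exists.
Extended Euclidean algorithm on (104, 27):
104 = 3 × 27 + 23  ⟹  23 = (1)·104 + (-3)·27
27 = 1 × 23 + 4  ⟹  4 = (-1)·104 + (4)·27
23 = 5 × 4 + 3  ⟹  3 = (6)·104 + (-23)·27
4 = 1 × 3 + 1  ⟹  1 = (-7)·104 + (27)·27
So (27)·27 ≡ 1 (mod 104), i.e. 27^(-1) ≡ 27 (mod 104).
Check: 27 × 27 = 729 ≡ 1 (mod 104)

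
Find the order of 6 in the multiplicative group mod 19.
9

19 is prime, so ord(6) divides φ(19) = 18.
Divisors of 18: 1, 2, 3, 6, 9, 18.
Repeated squaring: 6^1 ≡ 6, 6^2 ≡ 17, 6^4 ≡ 4, 6^8 ≡ 16, 6^16 ≡ 9 (mod 19).
Test 6^d mod 19 for each divisor d in increasing order:
6^1 ≡ 6
6^2 ≡ 17
6^3 = 6^2·6^1 ≡ 7
6^6 = 6^4·6^2 ≡ 11
6^9 = 6^8·6^1 ≡ 1  ← first divisor giving 1
The order is 9.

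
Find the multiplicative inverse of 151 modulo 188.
127

gcd(151, 188) = 1, so the inverse exists.
Extended Euclidean algorithm on (188, 151):
188 = 1 × 151 + 37  ⟹  37 = (1)·188 + (-1)·151
151 = 4 × 37 + 3  ⟹  3 = (-4)·188 + (5)·151
37 = 12 × 3 + 1  ⟹  1 = (49)·188 + (-61)·151
So (-61)·151 ≡ 1 (mod 188), i.e. 151^(-1) ≡ -61 ≡ 127 (mod 188).
Check: 151 × 127 = 19177 ≡ 1 (mod 188)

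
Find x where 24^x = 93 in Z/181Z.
85

Baby-step giant-step with step n = ⌈√181⌉ = 14.
Baby steps 24^j mod 181 (j:value) for j=0..13: 0:1, 1:24, 2:33, 3:68, 4:3, 5:72, 6:99, 7:23, 8:9, 9:35, 10:116, 11:69, 12:27, 13:105.
Giant-step multiplier: 24^(-14) ≡ 24^(180-14) = 24^166 ≡ 168 (mod 181).
Giant steps γ_i = 93·168^i mod 181: γ_0=93, γ_1=58, γ_2=151, γ_3=28, γ_4=179, γ_5=26, γ_6=24 (in table at j=1).
x = i·n + j = 6·14 + 1 = 85.
Check: 24^85 ≡ 93 (mod 181).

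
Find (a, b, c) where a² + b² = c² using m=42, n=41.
(83, 3444, 3445)

Euclid's formula: a = m² - n², b = 2mn, c = m² + n²
m = 42, n = 41
a = 42² - 41² = 1764 - 1681 = 83
b = 2 × 42 × 41 = 3444
c = 42² + 41² = 1764 + 1681 = 3445
Verification: 83² + 3444² = 6889 + 11861136 = 11868025 = 3445² ✓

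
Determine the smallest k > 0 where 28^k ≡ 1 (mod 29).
2

29 is prime, so ord(28) divides φ(29) = 28.
Divisors of 28: 1, 2, 4, 7, 14, 28.
Repeated squaring: 28^1 ≡ 28, 28^2 ≡ 1, 28^4 ≡ 1, 28^8 ≡ 1, 28^16 ≡ 1 (mod 29).
Test 28^d mod 29 for each divisor d in increasing order:
28^1 ≡ 28
28^2 ≡ 1  ← first divisor giving 1
The order is 2.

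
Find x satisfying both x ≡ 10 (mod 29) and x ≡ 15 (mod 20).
155

Using Chinese Remainder Theorem:
M = 29 × 20 = 580
M1 = 20, M2 = 29
y1 = 20^(-1) mod 29 = 16
y2 = 29^(-1) mod 20 = 9
x = (10×20×16 + 15×29×9) mod 580 = 155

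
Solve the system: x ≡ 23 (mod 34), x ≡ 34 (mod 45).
1519

Using Chinese Remainder Theorem:
M = 34 × 45 = 1530
M1 = 45, M2 = 34
y1 = 45^(-1) mod 34 = 31
y2 = 34^(-1) mod 45 = 4
x = (23×45×31 + 34×34×4) mod 1530 = 1519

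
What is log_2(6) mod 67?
40

Baby-step giant-step with step n = ⌈√67⌉ = 9.
Baby steps 2^j mod 67 (j:value) for j=0..8: 0:1, 1:2, 2:4, 3:8, 4:16, 5:32, 6:64, 7:61, 8:55.
Giant-step multiplier: 2^(-9) ≡ 2^(66-9) = 2^57 ≡ 53 (mod 67).
Giant steps γ_i = 6·53^i mod 67: γ_0=6, γ_1=50, γ_2=37, γ_3=18, γ_4=16 (in table at j=4).
x = i·n + j = 4·9 + 4 = 40.
Check: 2^40 ≡ 6 (mod 67).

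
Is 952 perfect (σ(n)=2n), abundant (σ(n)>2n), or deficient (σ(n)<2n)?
abundant

Proper divisors of 952: sum = 1 + 2 + 4 + 7 + 8 + 14 + 17 + 28 + 34 + 56 + 68 + 119 + 136 + 238 + 476 = 1208
Since 1208 > 952, 952 is abundant.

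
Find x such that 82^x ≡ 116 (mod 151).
74

Baby-step giant-step with step n = ⌈√151⌉ = 13.
Baby steps 82^j mod 151 (j:value) for j=0..12: 0:1, 1:82, 2:80, 3:67, 4:58, 5:75, 6:110, 7:111, 8:42, 9:122, 10:38, 11:96, 12:20.
Giant-step multiplier: 82^(-13) ≡ 82^(150-13) = 82^137 ≡ 115 (mod 151).
Giant steps γ_i = 116·115^i mod 151: γ_0=116, γ_1=52, γ_2=91, γ_3=46, γ_4=5, γ_5=122 (in table at j=9).
x = i·n + j = 5·13 + 9 = 74.
Check: 82^74 ≡ 116 (mod 151).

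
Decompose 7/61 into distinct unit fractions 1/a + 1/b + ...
1/9 + 1/275 + 1/150975

Greedy algorithm:
7/61: ceiling(61/7) = 9, use 1/9
2/549: ceiling(549/2) = 275, use 1/275
1/150975: ceiling(150975/1) = 150975, use 1/150975
Result: 7/61 = 1/9 + 1/275 + 1/150975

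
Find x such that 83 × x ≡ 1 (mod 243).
41

gcd(83, 243) = 1, so the inverse exists.
Extended Euclidean algorithm on (243, 83):
243 = 2 × 83 + 77  ⟹  77 = (1)·243 + (-2)·83
83 = 1 × 77 + 6  ⟹  6 = (-1)·243 + (3)·83
77 = 12 × 6 + 5  ⟹  5 = (13)·243 + (-38)·83
6 = 1 × 5 + 1  ⟹  1 = (-14)·243 + (41)·83
So (41)·83 ≡ 1 (mod 243), i.e. 83^(-1) ≡ 41 (mod 243).
Check: 83 × 41 = 3403 ≡ 1 (mod 243)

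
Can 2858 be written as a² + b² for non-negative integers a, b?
7² + 53² (a=7, b=53)

Factorization: 2858 = 2 × 1429
By Fermat: n is sum of two squares iff every prime p ≡ 3 (mod 4) appears to even power.
All primes ≡ 3 (mod 4) appear to even power.
Search a = 0, 1, 2, … for 2858 - a² a perfect square: first hit at a = 7: 2858 - 49 = 2809 = 53².
2858 = 7² + 53² = 49 + 2809 ✓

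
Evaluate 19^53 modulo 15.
4

Repeated squaring. Binary of 53 = 110101.
19^1 ≡ 4 (mod 15); 19^2 ≡ 1 (mod 15); 19^4 ≡ 1 (mod 15); 19^8 ≡ 1 (mod 15); 19^16 ≡ 1 (mod 15); 19^32 ≡ 1 (mod 15)
19^53 = 19^1 × 19^4 × 19^16 × 19^32 ≡ 4 (mod 15)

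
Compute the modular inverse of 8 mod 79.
10

gcd(8, 79) = 1, so the inverse exists.
Extended Euclidean algorithm on (79, 8):
79 = 9 × 8 + 7  ⟹  7 = (1)·79 + (-9)·8
8 = 1 × 7 + 1  ⟹  1 = (-1)·79 + (10)·8
So (10)·8 ≡ 1 (mod 79), i.e. 8^(-1) ≡ 10 (mod 79).
Check: 8 × 10 = 80 ≡ 1 (mod 79)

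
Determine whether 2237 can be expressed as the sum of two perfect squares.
11² + 46² (a=11, b=46)

Factorization: 2237 = 2237
By Fermat: n is sum of two squares iff every prime p ≡ 3 (mod 4) appears to even power.
All primes ≡ 3 (mod 4) appear to even power.
Search a = 0, 1, 2, … for 2237 - a² a perfect square: first hit at a = 11: 2237 - 121 = 2116 = 46².
2237 = 11² + 46² = 121 + 2116 ✓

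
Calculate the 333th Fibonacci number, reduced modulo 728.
2

Matrix identity: Q^n = [[F_(n+1), F_n], [F_n, F_(n-1)]] with Q = [[1,1],[1,0]].
n = 333 = 101001101₂. Square-and-multiply, entries mod 728:
Q^1 = [[1,1],[1,0]]
Q^2 = (Q^1)² = [[2,1],[1,1]]
Q^5 = (Q^2)²·Q = [[8,5],[5,3]]
Q^10 = (Q^5)² = [[89,55],[55,34]]
Q^20 = (Q^10)² = [[26,213],[213,541]]
Q^41 = (Q^20)²·Q = [[104,181],[181,651]]
Q^83 = (Q^41)²·Q = [[416,625],[625,519]]
Q^166 = (Q^83)² = [[209,519],[519,418]]
Q^333 = (Q^166)²·Q = [[727,2],[2,725]]
F_333 mod 728 = Q^333[0][1] = 2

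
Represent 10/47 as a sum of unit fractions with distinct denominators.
1/5 + 1/79 + 1/9283 + 1/172338895

Greedy algorithm:
10/47: ceiling(47/10) = 5, use 1/5
3/235: ceiling(235/3) = 79, use 1/79
2/18565: ceiling(18565/2) = 9283, use 1/9283
1/172338895: ceiling(172338895/1) = 172338895, use 1/172338895
Result: 10/47 = 1/5 + 1/79 + 1/9283 + 1/172338895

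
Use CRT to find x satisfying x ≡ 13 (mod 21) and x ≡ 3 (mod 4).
55

Using Chinese Remainder Theorem:
M = 21 × 4 = 84
M1 = 4, M2 = 21
y1 = 4^(-1) mod 21 = 16
y2 = 21^(-1) mod 4 = 1
x = (13×4×16 + 3×21×1) mod 84 = 55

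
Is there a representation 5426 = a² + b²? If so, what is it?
49² + 55² (a=49, b=55)

Factorization: 5426 = 2 × 2713
By Fermat: n is sum of two squares iff every prime p ≡ 3 (mod 4) appears to even power.
All primes ≡ 3 (mod 4) appear to even power.
Search a = 0, 1, 2, … for 5426 - a² a perfect square: first hit at a = 49: 5426 - 2401 = 3025 = 55².
5426 = 49² + 55² = 2401 + 3025 ✓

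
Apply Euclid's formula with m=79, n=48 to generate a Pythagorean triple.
(3937, 7584, 8545)

Euclid's formula: a = m² - n², b = 2mn, c = m² + n²
m = 79, n = 48
a = 79² - 48² = 6241 - 2304 = 3937
b = 2 × 79 × 48 = 7584
c = 79² + 48² = 6241 + 2304 = 8545
Verification: 3937² + 7584² = 15499969 + 57517056 = 73017025 = 8545² ✓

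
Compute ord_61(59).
60

61 is prime, so ord(59) divides φ(61) = 60.
Divisors of 60: 1, 2, 3, 4, 5, 6, 10, 12, 15, 20, 30, 60.
Repeated squaring: 59^1 ≡ 59, 59^2 ≡ 4, 59^4 ≡ 16, 59^8 ≡ 12, 59^16 ≡ 22, 59^32 ≡ 57 (mod 61).
Test 59^d mod 61 for each divisor d in increasing order:
59^1 ≡ 59
59^2 ≡ 4
59^3 = 59^2·59^1 ≡ 53
59^4 ≡ 16
59^5 = 59^4·59^1 ≡ 29
59^6 = 59^4·59^2 ≡ 3
59^10 = 59^8·59^2 ≡ 48
59^12 = 59^8·59^4 ≡ 9
59^15 = 59^8·59^4·59^2·59^1 ≡ 50
59^20 = 59^16·59^4 ≡ 47
59^30 = 59^16·59^8·59^4·59^2 ≡ 60
59^60 = 59^32·59^16·59^8·59^4 ≡ 1  ← first divisor giving 1
The order is 60.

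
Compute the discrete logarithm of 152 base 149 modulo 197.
155

Baby-step giant-step with step n = ⌈√197⌉ = 15.
Baby steps 149^j mod 197 (j:value) for j=0..14: 0:1, 1:149, 2:137, 3:122, 4:54, 5:166, 6:109, 7:87, 8:158, 9:99, 10:173, 11:167, 12:61, 13:27, 14:83.
Giant-step multiplier: 149^(-15) ≡ 149^(196-15) = 149^181 ≡ 94 (mod 197).
Giant steps γ_i = 152·94^i mod 197: γ_0=152, γ_1=104, γ_2=123, γ_3=136, γ_4=176, γ_5=193, γ_6=18, γ_7=116, γ_8=69, γ_9=182, γ_10=166 (in table at j=5).
x = i·n + j = 10·15 + 5 = 155.
Check: 149^155 ≡ 152 (mod 197).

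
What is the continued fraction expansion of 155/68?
[2; 3, 1, 1, 2, 1, 2]

Euclidean algorithm steps:
155 = 2 × 68 + 19
68 = 3 × 19 + 11
19 = 1 × 11 + 8
11 = 1 × 8 + 3
8 = 2 × 3 + 2
3 = 1 × 2 + 1
2 = 2 × 1 + 0
Continued fraction: [2; 3, 1, 1, 2, 1, 2]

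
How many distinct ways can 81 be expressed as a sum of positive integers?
18004327

p(n) counts ways to write n as a sum of positive integers (order ignored).
Euler's pentagonal recurrence: p(k) = p(k-1) + p(k-2) - p(k-5) - p(k-7) + p(k-12) + p(k-15) - ... (offsets j(3j∓1)/2, signs ++--, p(0)=1, p(<0)=0).
DP table for k = 0..80: p(0)=1, p(1)=1, p(2)=2, p(3)=3, p(4)=5, p(5)=7, p(6)=11, p(7)=15, p(8)=22, p(9)=30, p(10)=42, p(11)=56, p(12)=77, p(13)=101, p(14)=135, p(15)=176, p(16)=231, p(17)=297, p(18)=385, p(19)=490, p(20)=627, p(21)=792, p(22)=1002, p(23)=1255, p(24)=1575, p(25)=1958, p(26)=2436, p(27)=3010, p(28)=3718, p(29)=4565, p(30)=5604, p(31)=6842, p(32)=8349, p(33)=10143, p(34)=12310, p(35)=14883, p(36)=17977, p(37)=21637, p(38)=26015, p(39)=31185, p(40)=37338, p(41)=44583, p(42)=53174, p(43)=63261, p(44)=75175, p(45)=89134, p(46)=105558, p(47)=124754, p(48)=147273, p(49)=173525, p(50)=204226, p(51)=239943, p(52)=281589, p(53)=329931, p(54)=386155, p(55)=451276, p(56)=526823, p(57)=614154, p(58)=715220, p(59)=831820, p(60)=966467, p(61)=1121505, p(62)=1300156, p(63)=1505499, p(64)=1741630, p(65)=2012558, p(66)=2323520, p(67)=2679689, p(68)=3087735, p(69)=3554345, p(70)=4087968, p(71)=4697205, p(72)=5392783, p(73)=6185689, p(74)=7089500, p(75)=8118264, p(76)=9289091, p(77)=10619863, p(78)=12132164, p(79)=13848650, p(80)=15796476.
Final step: p(81) = p(80) + p(79) - p(76) - p(74) + p(69) + p(66) - p(59) - p(55) + p(46) + p(41) - p(30) - p(24) + p(11) + p(4)
= 15796476 + 13848650 - 9289091 - 7089500 + 3554345 + 2323520 - 831820 - 451276 + 105558 + 44583 - 5604 - 1575 + 56 + 5
= 18004327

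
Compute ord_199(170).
198

199 is prime, so ord(170) divides φ(199) = 198.
Divisors of 198: 1, 2, 3, 6, 9, 11, 18, 22, 33, 66, 99, 198.
Repeated squaring: 170^1 ≡ 170, 170^2 ≡ 45, 170^4 ≡ 35, 170^8 ≡ 31, 170^16 ≡ 165, 170^32 ≡ 161, 170^64 ≡ 51, 170^128 ≡ 14 (mod 199).
Test 170^d mod 199 for each divisor d in increasing order:
170^1 ≡ 170
170^2 ≡ 45
170^3 = 170^2·170^1 ≡ 88
170^6 = 170^4·170^2 ≡ 182
170^9 = 170^8·170^1 ≡ 96
170^11 = 170^8·170^2·170^1 ≡ 141
170^18 = 170^16·170^2 ≡ 62
170^22 = 170^16·170^4·170^2 ≡ 180
170^33 = 170^32·170^1 ≡ 107
170^66 = 170^64·170^2 ≡ 106
170^99 = 170^64·170^32·170^2·170^1 ≡ 198
170^198 = 170^128·170^64·170^4·170^2 ≡ 1  ← first divisor giving 1
The order is 198.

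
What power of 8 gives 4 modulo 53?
18

Baby-step giant-step with step n = ⌈√53⌉ = 8.
Baby steps 8^j mod 53 (j:value) for j=0..7: 0:1, 1:8, 2:11, 3:35, 4:15, 5:14, 6:6, 7:48.
Giant-step multiplier: 8^(-8) ≡ 8^(52-8) = 8^44 ≡ 49 (mod 53).
Giant steps γ_i = 4·49^i mod 53: γ_0=4, γ_1=37, γ_2=11 (in table at j=2).
x = i·n + j = 2·8 + 2 = 18.
Check: 8^18 ≡ 4 (mod 53).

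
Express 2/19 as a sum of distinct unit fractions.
1/10 + 1/190

Greedy algorithm:
2/19: ceiling(19/2) = 10, use 1/10
1/190: ceiling(190/1) = 190, use 1/190
Result: 2/19 = 1/10 + 1/190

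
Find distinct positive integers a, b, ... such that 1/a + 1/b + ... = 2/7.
1/4 + 1/28

Greedy algorithm:
2/7: ceiling(7/2) = 4, use 1/4
1/28: ceiling(28/1) = 28, use 1/28
Result: 2/7 = 1/4 + 1/28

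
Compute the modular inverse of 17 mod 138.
65

gcd(17, 138) = 1, so the inverse exists.
Extended Euclidean algorithm on (138, 17):
138 = 8 × 17 + 2  ⟹  2 = (1)·138 + (-8)·17
17 = 8 × 2 + 1  ⟹  1 = (-8)·138 + (65)·17
So (65)·17 ≡ 1 (mod 138), i.e. 17^(-1) ≡ 65 (mod 138).
Check: 17 × 65 = 1105 ≡ 1 (mod 138)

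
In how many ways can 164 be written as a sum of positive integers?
156919475295

p(n) counts ways to write n as a sum of positive integers (order ignored).
Euler's pentagonal recurrence: p(k) = p(k-1) + p(k-2) - p(k-5) - p(k-7) + p(k-12) + p(k-15) - ... (offsets j(3j∓1)/2, signs ++--, p(0)=1, p(<0)=0).
DP table for k = 0..163: p(0)=1, p(1)=1, p(2)=2, p(3)=3, p(4)=5, p(5)=7, p(6)=11, p(7)=15, p(8)=22, p(9)=30, p(10)=42, p(11)=56, p(12)=77, p(13)=101, p(14)=135, p(15)=176, p(16)=231, p(17)=297, p(18)=385, p(19)=490, p(20)=627, p(21)=792, p(22)=1002, p(23)=1255, p(24)=1575, p(25)=1958, p(26)=2436, p(27)=3010, p(28)=3718, p(29)=4565, p(30)=5604, p(31)=6842, p(32)=8349, p(33)=10143, p(34)=12310, p(35)=14883, p(36)=17977, p(37)=21637, p(38)=26015, p(39)=31185, p(40)=37338, p(41)=44583, p(42)=53174, p(43)=63261, p(44)=75175, p(45)=89134, p(46)=105558, p(47)=124754, p(48)=147273, p(49)=173525, p(50)=204226, p(51)=239943, p(52)=281589, p(53)=329931, p(54)=386155, p(55)=451276, p(56)=526823, p(57)=614154, p(58)=715220, p(59)=831820, p(60)=966467, p(61)=1121505, p(62)=1300156, p(63)=1505499, p(64)=1741630, p(65)=2012558, p(66)=2323520, p(67)=2679689, p(68)=3087735, p(69)=3554345, p(70)=4087968, p(71)=4697205, p(72)=5392783, p(73)=6185689, p(74)=7089500, p(75)=8118264, p(76)=9289091, p(77)=10619863, p(78)=12132164, p(79)=13848650, p(80)=15796476, p(81)=18004327, p(82)=20506255, p(83)=23338469, p(84)=26543660, p(85)=30167357, p(86)=34262962, p(87)=38887673, p(88)=44108109, p(89)=49995925, p(90)=56634173, p(91)=64112359, p(92)=72533807, p(93)=82010177, p(94)=92669720, p(95)=104651419, p(96)=118114304, p(97)=133230930, p(98)=150198136, p(99)=169229875, p(100)=190569292, p(101)=214481126, p(102)=241265379, p(103)=271248950, p(104)=304801365, p(105)=342325709, p(106)=384276336, p(107)=431149389, p(108)=483502844, p(109)=541946240, p(110)=607163746, p(111)=679903203, p(112)=761002156, p(113)=851376628, p(114)=952050665, p(115)=1064144451, p(116)=1188908248, p(117)=1327710076, p(118)=1482074143, p(119)=1653668665, p(120)=1844349560, p(121)=2056148051, p(122)=2291320912, p(123)=2552338241, p(124)=2841940500, p(125)=3163127352, p(126)=3519222692, p(127)=3913864295, p(128)=4351078600, p(129)=4835271870, p(130)=5371315400, p(131)=5964539504, p(132)=6620830889, p(133)=7346629512, p(134)=8149040695, p(135)=9035836076, p(136)=10015581680, p(137)=11097645016, p(138)=12292341831, p(139)=13610949895, p(140)=15065878135, p(141)=16670689208, p(142)=18440293320, p(143)=20390982757, p(144)=22540654445, p(145)=24908858009, p(146)=27517052599, p(147)=30388671978, p(148)=33549419497, p(149)=37027355200, p(150)=40853235313, p(151)=45060624582, p(152)=49686288421, p(153)=54770336324, p(154)=60356673280, p(155)=66493182097, p(156)=73232243759, p(157)=80630964769, p(158)=88751778802, p(159)=97662728555, p(160)=107438159466, p(161)=118159068427, p(162)=129913904637, p(163)=142798995930.
Final step: p(164) = p(163) + p(162) - p(159) - p(157) + p(152) + p(149) - p(142) - p(138) + p(129) + p(124) - p(113) - p(107) + p(94) + p(87) - p(72) - p(64) + p(47) + p(38) - p(19) - p(9)
= 142798995930 + 129913904637 - 97662728555 - 80630964769 + 49686288421 + 37027355200 - 18440293320 - 12292341831 + 4835271870 + 2841940500 - 851376628 - 431149389 + 92669720 + 38887673 - 5392783 - 1741630 + 124754 + 26015 - 490 - 30
= 156919475295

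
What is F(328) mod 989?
416

Matrix identity: Q^n = [[F_(n+1), F_n], [F_n, F_(n-1)]] with Q = [[1,1],[1,0]].
n = 328 = 101001000₂. Square-and-multiply, entries mod 989:
Q^1 = [[1,1],[1,0]]
Q^2 = (Q^1)² = [[2,1],[1,1]]
Q^5 = (Q^2)²·Q = [[8,5],[5,3]]
Q^10 = (Q^5)² = [[89,55],[55,34]]
Q^20 = (Q^10)² = [[67,831],[831,225]]
Q^41 = (Q^20)²·Q = [[130,772],[772,347]]
Q^82 = (Q^41)² = [[693,336],[336,357]]
Q^164 = (Q^82)² = [[734,716],[716,18]]
Q^328 = (Q^164)² = [[105,416],[416,678]]
F_328 mod 989 = Q^328[0][1] = 416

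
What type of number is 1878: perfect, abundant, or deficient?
abundant

Proper divisors of 1878: sum = 1 + 2 + 3 + 6 + 313 + 626 + 939 = 1890
Since 1890 > 1878, 1878 is abundant.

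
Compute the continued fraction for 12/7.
[1; 1, 2, 2]

Euclidean algorithm steps:
12 = 1 × 7 + 5
7 = 1 × 5 + 2
5 = 2 × 2 + 1
2 = 2 × 1 + 0
Continued fraction: [1; 1, 2, 2]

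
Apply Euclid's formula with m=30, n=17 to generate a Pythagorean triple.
(611, 1020, 1189)

Euclid's formula: a = m² - n², b = 2mn, c = m² + n²
m = 30, n = 17
a = 30² - 17² = 900 - 289 = 611
b = 2 × 30 × 17 = 1020
c = 30² + 17² = 900 + 289 = 1189
Verification: 611² + 1020² = 373321 + 1040400 = 1413721 = 1189² ✓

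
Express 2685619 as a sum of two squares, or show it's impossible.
Not possible

Factorization: 2685619 = 139^3
By Fermat: n is sum of two squares iff every prime p ≡ 3 (mod 4) appears to even power.
Prime(s) ≡ 3 (mod 4) with odd exponent: [(139, 3)]
Therefore 2685619 cannot be expressed as a² + b².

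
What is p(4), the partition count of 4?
5

p(n) counts ways to write n as a sum of positive integers (order ignored).
Examples: 4; 3 + 1; 2 + 2; 2 + 1 + 1; 1 + 1 + 1 + 1
p(4) = 5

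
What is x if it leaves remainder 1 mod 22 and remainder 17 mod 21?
353

Using Chinese Remainder Theorem:
M = 22 × 21 = 462
M1 = 21, M2 = 22
y1 = 21^(-1) mod 22 = 21
y2 = 22^(-1) mod 21 = 1
x = (1×21×21 + 17×22×1) mod 462 = 353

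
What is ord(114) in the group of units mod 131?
65

131 is prime, so ord(114) divides φ(131) = 130.
Divisors of 130: 1, 2, 5, 10, 13, 26, 65, 130.
Repeated squaring: 114^1 ≡ 114, 114^2 ≡ 27, 114^4 ≡ 74, 114^8 ≡ 105, 114^16 ≡ 21, 114^32 ≡ 48, 114^64 ≡ 77, 114^128 ≡ 34 (mod 131).
Test 114^d mod 131 for each divisor d in increasing order:
114^1 ≡ 114
114^2 ≡ 27
114^5 = 114^4·114^1 ≡ 52
114^10 = 114^8·114^2 ≡ 84
114^13 = 114^8·114^4·114^1 ≡ 89
114^26 = 114^16·114^8·114^2 ≡ 61
114^65 = 114^64·114^1 ≡ 1  ← first divisor giving 1
The order is 65.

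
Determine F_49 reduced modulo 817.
81

Matrix identity: Q^n = [[F_(n+1), F_n], [F_n, F_(n-1)]] with Q = [[1,1],[1,0]].
n = 49 = 110001₂. Square-and-multiply, entries mod 817:
Q^1 = [[1,1],[1,0]]
Q^3 = (Q^1)²·Q = [[3,2],[2,1]]
Q^6 = (Q^3)² = [[13,8],[8,5]]
Q^12 = (Q^6)² = [[233,144],[144,89]]
Q^24 = (Q^12)² = [[678,616],[616,62]]
Q^49 = (Q^24)²·Q = [[35,81],[81,771]]
F_49 mod 817 = Q^49[0][1] = 81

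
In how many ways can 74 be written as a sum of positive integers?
7089500

p(n) counts ways to write n as a sum of positive integers (order ignored).
Euler's pentagonal recurrence: p(k) = p(k-1) + p(k-2) - p(k-5) - p(k-7) + p(k-12) + p(k-15) - ... (offsets j(3j∓1)/2, signs ++--, p(0)=1, p(<0)=0).
DP table for k = 0..73: p(0)=1, p(1)=1, p(2)=2, p(3)=3, p(4)=5, p(5)=7, p(6)=11, p(7)=15, p(8)=22, p(9)=30, p(10)=42, p(11)=56, p(12)=77, p(13)=101, p(14)=135, p(15)=176, p(16)=231, p(17)=297, p(18)=385, p(19)=490, p(20)=627, p(21)=792, p(22)=1002, p(23)=1255, p(24)=1575, p(25)=1958, p(26)=2436, p(27)=3010, p(28)=3718, p(29)=4565, p(30)=5604, p(31)=6842, p(32)=8349, p(33)=10143, p(34)=12310, p(35)=14883, p(36)=17977, p(37)=21637, p(38)=26015, p(39)=31185, p(40)=37338, p(41)=44583, p(42)=53174, p(43)=63261, p(44)=75175, p(45)=89134, p(46)=105558, p(47)=124754, p(48)=147273, p(49)=173525, p(50)=204226, p(51)=239943, p(52)=281589, p(53)=329931, p(54)=386155, p(55)=451276, p(56)=526823, p(57)=614154, p(58)=715220, p(59)=831820, p(60)=966467, p(61)=1121505, p(62)=1300156, p(63)=1505499, p(64)=1741630, p(65)=2012558, p(66)=2323520, p(67)=2679689, p(68)=3087735, p(69)=3554345, p(70)=4087968, p(71)=4697205, p(72)=5392783, p(73)=6185689.
Final step: p(74) = p(73) + p(72) - p(69) - p(67) + p(62) + p(59) - p(52) - p(48) + p(39) + p(34) - p(23) - p(17) + p(4)
= 6185689 + 5392783 - 3554345 - 2679689 + 1300156 + 831820 - 281589 - 147273 + 31185 + 12310 - 1255 - 297 + 5
= 7089500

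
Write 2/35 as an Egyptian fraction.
1/18 + 1/630

Greedy algorithm:
2/35: ceiling(35/2) = 18, use 1/18
1/630: ceiling(630/1) = 630, use 1/630
Result: 2/35 = 1/18 + 1/630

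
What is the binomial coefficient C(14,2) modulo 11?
3

Using Lucas' theorem:
Write n=14 and k=2 in base 11:
n in base 11: [1, 3]
k in base 11: [0, 2]
C(14,2) mod 11 = ∏ C(n_i, k_i) mod 11
Digit binomials (mod 11): C(1,0) = 1; C(3,2) = 3
Product: 1 × 3 = 3 ≡ 3 (mod 11)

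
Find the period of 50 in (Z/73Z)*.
36

73 is prime, so ord(50) divides φ(73) = 72.
Divisors of 72: 1, 2, 3, 4, 6, 8, 9, 12, 18, 24, 36, 72.
Repeated squaring: 50^1 ≡ 50, 50^2 ≡ 18, 50^4 ≡ 32, 50^8 ≡ 2, 50^16 ≡ 4, 50^32 ≡ 16, 50^64 ≡ 37 (mod 73).
Test 50^d mod 73 for each divisor d in increasing order:
50^1 ≡ 50
50^2 ≡ 18
50^3 = 50^2·50^1 ≡ 24
50^4 ≡ 32
50^6 = 50^4·50^2 ≡ 65
50^8 ≡ 2
50^9 = 50^8·50^1 ≡ 27
50^12 = 50^8·50^4 ≡ 64
50^18 = 50^16·50^2 ≡ 72
50^24 = 50^16·50^8 ≡ 8
50^36 = 50^32·50^4 ≡ 1  ← first divisor giving 1
The order is 36.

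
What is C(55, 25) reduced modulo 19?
14

Using Lucas' theorem:
Write n=55 and k=25 in base 19:
n in base 19: [2, 17]
k in base 19: [1, 6]
C(55,25) mod 19 = ∏ C(n_i, k_i) mod 19
Digit binomials (mod 19): C(2,1) = 2; C(17,6) = 12376 ≡ 7
Product: 2 × 7 = 14 ≡ 14 (mod 19)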